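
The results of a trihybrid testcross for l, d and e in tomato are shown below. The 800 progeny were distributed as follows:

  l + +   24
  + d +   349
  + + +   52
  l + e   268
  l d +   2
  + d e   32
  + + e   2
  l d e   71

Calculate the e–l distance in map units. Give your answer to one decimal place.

The two most frequent reciprocal classes, + d + and l + e, are the parental types, so the F1 was + d + / l + e.
The two rarest classes, l d + and + + e, are the double crossovers. Comparing them with the parentals, only the l allele has switched, so l is the middle locus and the order is d – l – e.
Crossovers in the l–e interval produce the single-crossover classes + d e and l + + (32 + 24 = 56) plus the double crossovers (4).
RF(l–e) = (56 + 4) / 800 = 60/800 = 0.0750 → 7.5 map units.

7.5 map units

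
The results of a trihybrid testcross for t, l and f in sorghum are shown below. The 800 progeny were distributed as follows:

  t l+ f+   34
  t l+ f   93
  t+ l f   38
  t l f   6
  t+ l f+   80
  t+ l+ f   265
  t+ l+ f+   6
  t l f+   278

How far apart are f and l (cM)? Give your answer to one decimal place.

The two most frequent reciprocal classes, t+ l+ f and t l f+, are the parental types, so the F1 was t+ l+ f / t l f+.
The two rarest classes, t+ l+ f+ and t l f, are the double crossovers. Comparing them with the parentals, only the f allele has switched, so f is the middle locus and the order is t – f – l.
Crossovers in the f–l interval produce the single-crossover classes t+ l f and t l+ f+ (38 + 34 = 72) plus the double crossovers (12).
RF(f–l) = (72 + 12) / 800 = 84/800 = 0.1050 → 10.5 cM.

10.5 cM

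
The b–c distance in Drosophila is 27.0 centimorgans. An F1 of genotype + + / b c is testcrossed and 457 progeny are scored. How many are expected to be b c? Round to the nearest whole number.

167

A map distance of 27.0 centimorgans corresponds to a recombination frequency of 0.270.
The F1 is + + / b c, so b c is a parental gamete class with expected frequency (1 − r)/2 = 0.730/2 = 0.3650.
Expected number = 0.3650 × 457 = 166.81 ≈ 167.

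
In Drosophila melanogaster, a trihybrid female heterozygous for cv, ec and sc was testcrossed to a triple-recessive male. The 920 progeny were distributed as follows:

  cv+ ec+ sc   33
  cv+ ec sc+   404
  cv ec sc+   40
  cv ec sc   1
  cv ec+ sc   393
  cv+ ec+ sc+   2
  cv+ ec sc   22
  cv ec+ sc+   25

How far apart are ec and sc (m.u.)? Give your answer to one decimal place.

5.4 m.u.

The two most frequent reciprocal classes, cv+ ec sc+ and cv ec+ sc, are the parental types, so the F1 was cv+ ec sc+ / cv ec+ sc.
The two rarest classes, cv+ ec+ sc+ and cv ec sc, are the double crossovers. Comparing them with the parentals, only the ec allele has switched, so ec is the middle locus and the order is cv – ec – sc.
Crossovers in the ec–sc interval produce the single-crossover classes cv+ ec sc and cv ec+ sc+ (22 + 25 = 47) plus the double crossovers (3).
RF(ec–sc) = (47 + 3) / 920 = 50/920 = 0.0543 → 5.4 m.u.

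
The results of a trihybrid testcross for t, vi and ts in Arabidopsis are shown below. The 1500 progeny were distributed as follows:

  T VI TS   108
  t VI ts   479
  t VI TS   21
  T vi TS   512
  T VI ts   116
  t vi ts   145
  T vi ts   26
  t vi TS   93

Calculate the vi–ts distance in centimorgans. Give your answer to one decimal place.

The two most frequent reciprocal classes, T vi TS and t VI ts, are the parental types, so the F1 was T vi TS / t VI ts.
The two rarest classes, T vi ts and t VI TS, are the double crossovers. Comparing them with the parentals, only the ts allele has switched, so ts is the middle locus and the order is t – ts – vi.
Crossovers in the ts–vi interval produce the single-crossover classes T VI TS and t vi ts (108 + 145 = 253) plus the double crossovers (47).
RF(ts–vi) = (253 + 47) / 1500 = 300/1500 = 0.2000 → 20.0 centimorgans.

20.0 centimorgans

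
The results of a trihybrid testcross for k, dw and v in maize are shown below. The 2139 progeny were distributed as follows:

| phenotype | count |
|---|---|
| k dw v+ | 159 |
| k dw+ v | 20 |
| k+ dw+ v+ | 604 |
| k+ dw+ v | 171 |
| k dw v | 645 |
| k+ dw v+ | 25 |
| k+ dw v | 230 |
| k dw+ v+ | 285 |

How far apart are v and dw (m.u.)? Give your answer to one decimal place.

17.5 m.u.

The two most frequent reciprocal classes, k dw v and k+ dw+ v+, are the parental types, so the F1 was k dw v / k+ dw+ v+.
The two rarest classes, k dw+ v and k+ dw v+, are the double crossovers. Comparing them with the parentals, only the dw allele has switched, so dw is the middle locus and the order is v – dw – k.
Crossovers in the v–dw interval produce the single-crossover classes k dw v+ and k+ dw+ v (159 + 171 = 330) plus the double crossovers (45).
RF(v–dw) = (330 + 45) / 2139 = 375/2139 = 0.1753 → 17.5 m.u.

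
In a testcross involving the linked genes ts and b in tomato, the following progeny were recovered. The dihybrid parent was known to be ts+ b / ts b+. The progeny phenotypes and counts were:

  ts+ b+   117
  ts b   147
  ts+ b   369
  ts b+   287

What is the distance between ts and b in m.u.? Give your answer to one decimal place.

The recombinant classes are ts+ b+ and ts b: 117 + 147 = 264.
Recombination frequency = 264/920 = 0.2870 ≈ 28.7%, i.e. 28.7 m.u.

28.7 m.u.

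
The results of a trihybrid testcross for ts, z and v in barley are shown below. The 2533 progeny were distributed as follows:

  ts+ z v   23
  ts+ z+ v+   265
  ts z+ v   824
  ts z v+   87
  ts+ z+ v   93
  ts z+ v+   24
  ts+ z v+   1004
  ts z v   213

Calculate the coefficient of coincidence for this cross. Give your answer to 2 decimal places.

The two most frequent reciprocal classes, ts z+ v and ts+ z v+, are the parental types, so the F1 was ts z+ v / ts+ z v+.
The two rarest classes, ts z+ v+ and ts+ z v, are the double crossovers. Comparing them with the parentals, only the v allele has switched, so v is the middle locus and the order is ts – v – z.
ts–v: (180 + 47)/2533 = 0.0896; v–z: (478 + 47)/2533 = 0.2073.
Expected DCO frequency = 0.0896 × 0.2073 ≈ 0.01857; observed = 47/2533 ≈ 0.01856.
Coefficient of coincidence = 0.01856/0.01857 ≈ 1.00.

1.00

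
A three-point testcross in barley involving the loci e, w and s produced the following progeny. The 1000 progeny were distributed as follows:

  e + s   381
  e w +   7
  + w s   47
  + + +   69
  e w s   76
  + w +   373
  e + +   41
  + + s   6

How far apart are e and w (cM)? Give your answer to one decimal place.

15.8 cM

The two most frequent reciprocal classes, + w + and e + s, are the parental types, so the F1 was + w + / e + s.
The two rarest classes, e w + and + + s, are the double crossovers. Comparing them with the parentals, only the e allele has switched, so e is the middle locus and the order is w – e – s.
Crossovers in the w–e interval produce the single-crossover classes + + + and e w s (69 + 76 = 145) plus the double crossovers (13).
RF(w–e) = (145 + 13) / 1000 = 158/1000 = 0.1580 → 15.8 cM.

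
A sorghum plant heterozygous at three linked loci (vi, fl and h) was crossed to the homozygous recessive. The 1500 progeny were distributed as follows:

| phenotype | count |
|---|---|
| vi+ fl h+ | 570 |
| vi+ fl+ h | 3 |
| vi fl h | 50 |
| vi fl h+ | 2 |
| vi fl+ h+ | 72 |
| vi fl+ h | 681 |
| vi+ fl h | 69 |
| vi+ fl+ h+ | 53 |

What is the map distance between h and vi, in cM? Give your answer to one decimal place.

9.7 cM

The two most frequent reciprocal classes, vi fl+ h and vi+ fl h+, are the parental types, so the F1 was vi fl+ h / vi+ fl h+.
The two rarest classes, vi+ fl+ h and vi fl h+, are the double crossovers. Comparing them with the parentals, only the vi allele has switched, so vi is the middle locus and the order is fl – vi – h.
Crossovers in the vi–h interval produce the single-crossover classes vi fl+ h+ and vi+ fl h (72 + 69 = 141) plus the double crossovers (5).
RF(vi–h) = (141 + 5) / 1500 = 146/1500 = 0.0973 → 9.7 cM.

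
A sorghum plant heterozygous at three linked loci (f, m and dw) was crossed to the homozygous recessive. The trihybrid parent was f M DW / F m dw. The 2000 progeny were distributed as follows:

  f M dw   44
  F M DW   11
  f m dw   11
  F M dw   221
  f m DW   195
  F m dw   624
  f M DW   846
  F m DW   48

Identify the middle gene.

The two rarest classes, F M DW and f m dw, are the double crossovers. Comparing them with the parentals, only the f allele has switched, so f is the middle locus and the order is m – f – dw.

f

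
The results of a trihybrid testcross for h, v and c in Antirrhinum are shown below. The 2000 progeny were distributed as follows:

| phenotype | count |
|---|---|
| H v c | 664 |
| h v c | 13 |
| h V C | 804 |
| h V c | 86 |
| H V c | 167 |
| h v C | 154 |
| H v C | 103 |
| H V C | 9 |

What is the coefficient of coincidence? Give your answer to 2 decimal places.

The two most frequent reciprocal classes, H v c and h V C, are the parental types, so the F1 was H v c / h V C.
The two rarest classes, h v c and H V C, are the double crossovers. Comparing them with the parentals, only the h allele has switched, so h is the middle locus and the order is c – h – v.
c–h: (189 + 22)/2000 = 0.1055; h–v: (321 + 22)/2000 = 0.1715.
Expected DCO frequency = 0.1055 × 0.1715 ≈ 0.01809; observed = 22/2000 ≈ 0.01100.
Coefficient of coincidence = 0.01100/0.01809 ≈ 0.61.

0.61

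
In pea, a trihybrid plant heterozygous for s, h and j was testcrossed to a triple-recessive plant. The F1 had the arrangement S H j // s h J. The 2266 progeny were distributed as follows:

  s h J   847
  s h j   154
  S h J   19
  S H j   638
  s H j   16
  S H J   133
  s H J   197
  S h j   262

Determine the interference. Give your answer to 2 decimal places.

The two rarest classes, s H j and S h J, are the double crossovers. Comparing them with the parentals, only the s allele has switched, so s is the middle locus and the order is j – s – h.
j–s: (287 + 35)/2266 = 0.1421; s–h: (459 + 35)/2266 = 0.2180.
Expected DCO frequency = 0.1421 × 0.2180 ≈ 0.03098; observed = 35/2266 ≈ 0.01545.
Coefficient of coincidence = 0.01545/0.03098 ≈ 0.50; interference = 1 − 0.50 = 0.50.

0.50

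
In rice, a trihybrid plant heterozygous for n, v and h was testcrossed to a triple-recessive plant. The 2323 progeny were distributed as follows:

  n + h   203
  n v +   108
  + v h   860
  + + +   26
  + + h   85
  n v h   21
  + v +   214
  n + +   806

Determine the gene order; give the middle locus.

n

The two most frequent reciprocal classes, n + + and + v h, are the parental types, so the F1 was n + + / + v h.
The two rarest classes, + + + and n v h, are the double crossovers. Comparing them with the parentals, only the n allele has switched, so n is the middle locus and the order is h – n – v.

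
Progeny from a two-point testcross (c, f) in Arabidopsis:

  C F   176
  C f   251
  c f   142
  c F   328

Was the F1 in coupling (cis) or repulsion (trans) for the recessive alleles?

The two most frequent classes are C f (251) and c F (328); these are the parental (non-recombinant) types.
So the F1 carried C f on one chromosome and c F on the other — the recessive alleles are on opposite chromosomes (trans / repulsion).

trans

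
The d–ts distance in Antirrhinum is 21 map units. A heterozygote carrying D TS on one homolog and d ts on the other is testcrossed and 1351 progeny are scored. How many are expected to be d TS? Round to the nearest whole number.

142

A map distance of 21 map units corresponds to a recombination frequency of 0.210.
The F1 is D TS / d ts, so d TS is a recombinant gamete class with expected frequency r/2 = 0.210/2 = 0.1050.
Expected number = 0.1050 × 1351 = 141.85 ≈ 142.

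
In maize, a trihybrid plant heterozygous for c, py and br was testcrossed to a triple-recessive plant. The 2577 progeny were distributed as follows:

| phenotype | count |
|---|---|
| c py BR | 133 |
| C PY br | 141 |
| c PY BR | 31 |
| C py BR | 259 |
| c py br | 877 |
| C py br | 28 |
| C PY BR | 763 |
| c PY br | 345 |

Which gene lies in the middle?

c

The two most frequent reciprocal classes, c py br and C PY BR, are the parental types, so the F1 was c py br / C PY BR.
The two rarest classes, C py br and c PY BR, are the double crossovers. Comparing them with the parentals, only the c allele has switched, so c is the middle locus and the order is br – c – py.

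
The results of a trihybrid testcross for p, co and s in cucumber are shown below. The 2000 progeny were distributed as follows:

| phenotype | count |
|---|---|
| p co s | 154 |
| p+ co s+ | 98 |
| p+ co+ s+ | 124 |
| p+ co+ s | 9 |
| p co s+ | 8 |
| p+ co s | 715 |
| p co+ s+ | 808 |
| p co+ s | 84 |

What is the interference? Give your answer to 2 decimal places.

The two most frequent reciprocal classes, p+ co s and p co+ s+, are the parental types, so the F1 was p+ co s / p co+ s+.
The two rarest classes, p+ co+ s and p co s+, are the double crossovers. Comparing them with the parentals, only the co allele has switched, so co is the middle locus and the order is p – co – s.
p–co: (278 + 17)/2000 = 0.1475; co–s: (182 + 17)/2000 = 0.0995.
Expected DCO frequency = 0.1475 × 0.0995 ≈ 0.01468; observed = 17/2000 ≈ 0.00850.
Coefficient of coincidence = 0.00850/0.01468 ≈ 0.58; interference = 1 − 0.58 = 0.42.

0.42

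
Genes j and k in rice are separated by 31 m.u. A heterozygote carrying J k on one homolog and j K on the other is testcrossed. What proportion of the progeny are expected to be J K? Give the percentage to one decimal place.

A map distance of 31 m.u. corresponds to a recombination frequency of 0.310.
The F1 is J k / j K, so J K is a recombinant gamete class with expected frequency r/2 = 0.310/2 = 0.1550.
That is 0.1550 = 15.5% of the progeny.

15.5%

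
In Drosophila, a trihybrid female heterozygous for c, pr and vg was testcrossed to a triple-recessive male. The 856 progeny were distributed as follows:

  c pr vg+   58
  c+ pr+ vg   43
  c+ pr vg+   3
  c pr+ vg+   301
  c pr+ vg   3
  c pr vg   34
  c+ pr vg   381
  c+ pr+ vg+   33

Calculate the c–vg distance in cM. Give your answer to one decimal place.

The two most frequent reciprocal classes, c+ pr vg and c pr+ vg+, are the parental types, so the F1 was c+ pr vg / c pr+ vg+.
The two rarest classes, c+ pr vg+ and c pr+ vg, are the double crossovers. Comparing them with the parentals, only the vg allele has switched, so vg is the middle locus and the order is c – vg – pr.
Crossovers in the c–vg interval produce the single-crossover classes c pr vg and c+ pr+ vg+ (34 + 33 = 67) plus the double crossovers (6).
RF(c–vg) = (67 + 6) / 856 = 73/856 = 0.0853 → 8.5 cM.

8.5 cM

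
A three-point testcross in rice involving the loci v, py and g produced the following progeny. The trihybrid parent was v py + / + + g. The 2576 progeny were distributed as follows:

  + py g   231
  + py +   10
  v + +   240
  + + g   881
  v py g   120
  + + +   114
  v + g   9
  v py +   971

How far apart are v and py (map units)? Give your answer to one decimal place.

19.0 map units

The two rarest classes, + py + and v + g, are the double crossovers. Comparing them with the parentals, only the v allele has switched, so v is the middle locus and the order is g – v – py.
Crossovers in the v–py interval produce the single-crossover classes v + + and + py g (240 + 231 = 471) plus the double crossovers (19).
RF(v–py) = (471 + 19) / 2576 = 490/2576 = 0.1902 → 19.0 map units.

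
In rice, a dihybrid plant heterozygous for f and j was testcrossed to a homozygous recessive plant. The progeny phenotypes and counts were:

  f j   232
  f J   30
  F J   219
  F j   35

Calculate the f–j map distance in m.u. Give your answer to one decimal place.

12.6 m.u.

The two most frequent classes, F J (219) and f j (232), are the parental types, so the F1 was F J / f j.
The recombinant classes are F j and f J: 35 + 30 = 65.
Recombination frequency = 65/516 = 0.1260 ≈ 12.6%, i.e. 12.6 m.u.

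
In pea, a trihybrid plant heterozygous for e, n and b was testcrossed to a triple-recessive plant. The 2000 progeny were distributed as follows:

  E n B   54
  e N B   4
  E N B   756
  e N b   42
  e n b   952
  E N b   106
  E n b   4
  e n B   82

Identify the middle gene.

The two most frequent reciprocal classes, e n b and E N B, are the parental types, so the F1 was e n b / E N B.
The two rarest classes, E n b and e N B, are the double crossovers. Comparing them with the parentals, only the e allele has switched, so e is the middle locus and the order is n – e – b.

e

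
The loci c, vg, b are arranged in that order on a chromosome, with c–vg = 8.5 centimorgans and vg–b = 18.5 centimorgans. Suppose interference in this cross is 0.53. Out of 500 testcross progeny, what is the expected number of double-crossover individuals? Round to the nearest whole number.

Map distances give recombination frequencies of 0.085 and 0.185 for the two intervals.
With interference 0.53 (so coincidence = 0.47), expected double-crossover frequency = 0.085 × 0.185 × 0.47 = 0.00739.
Expected number = 0.00739 × 500 = 3.70 ≈ 4.

4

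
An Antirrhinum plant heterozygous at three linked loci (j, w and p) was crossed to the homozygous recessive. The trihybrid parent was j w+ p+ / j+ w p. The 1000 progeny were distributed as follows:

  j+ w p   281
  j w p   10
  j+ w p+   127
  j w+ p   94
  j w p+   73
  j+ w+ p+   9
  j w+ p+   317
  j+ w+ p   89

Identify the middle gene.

The two rarest classes, j+ w+ p+ and j w p, are the double crossovers. Comparing them with the parentals, only the j allele has switched, so j is the middle locus and the order is p – j – w.

j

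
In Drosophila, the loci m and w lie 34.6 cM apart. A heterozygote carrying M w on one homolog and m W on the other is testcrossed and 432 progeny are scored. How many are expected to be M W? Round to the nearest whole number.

75

A map distance of 34.6 cM corresponds to a recombination frequency of 0.346.
The F1 is M w / m W, so M W is a recombinant gamete class with expected frequency r/2 = 0.346/2 = 0.1730.
Expected number = 0.1730 × 432 = 74.74 ≈ 75.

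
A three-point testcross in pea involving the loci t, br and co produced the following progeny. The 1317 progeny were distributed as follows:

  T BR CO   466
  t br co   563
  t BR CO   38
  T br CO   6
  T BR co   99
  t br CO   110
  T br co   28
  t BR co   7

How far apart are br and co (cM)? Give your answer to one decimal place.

16.9 cM

The two most frequent reciprocal classes, t br co and T BR CO, are the parental types, so the F1 was t br co / T BR CO.
The two rarest classes, t BR co and T br CO, are the double crossovers. Comparing them with the parentals, only the br allele has switched, so br is the middle locus and the order is t – br – co.
Crossovers in the br–co interval produce the single-crossover classes t br CO and T BR co (110 + 99 = 209) plus the double crossovers (13).
RF(br–co) = (209 + 13) / 1317 = 222/1317 = 0.1686 → 16.9 cM.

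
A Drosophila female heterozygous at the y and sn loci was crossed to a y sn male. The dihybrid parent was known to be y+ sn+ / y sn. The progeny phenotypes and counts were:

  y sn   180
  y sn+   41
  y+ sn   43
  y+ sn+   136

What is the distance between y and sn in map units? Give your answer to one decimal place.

21.0 map units

The recombinant classes are y+ sn and y sn+: 43 + 41 = 84.
Recombination frequency = 84/400 = 0.2100 ≈ 21.0%, i.e. 21.0 map units.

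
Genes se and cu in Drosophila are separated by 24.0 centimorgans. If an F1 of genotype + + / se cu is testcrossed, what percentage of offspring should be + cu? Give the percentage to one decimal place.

A map distance of 24.0 centimorgans corresponds to a recombination frequency of 0.240.
The F1 is + + / se cu, so + cu is a recombinant gamete class with expected frequency r/2 = 0.240/2 = 0.1200.
That is 0.1200 = 12.0% of the progeny.

12.0%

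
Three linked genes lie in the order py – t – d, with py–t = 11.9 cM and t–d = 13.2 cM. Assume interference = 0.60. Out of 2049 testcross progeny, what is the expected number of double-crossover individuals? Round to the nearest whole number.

13

Map distances give recombination frequencies of 0.119 and 0.132 for the two intervals.
With interference 0.60 (so coincidence = 0.40), expected double-crossover frequency = 0.119 × 0.132 × 0.40 = 0.00628.
Expected number = 0.00628 × 2049 = 12.87 ≈ 13.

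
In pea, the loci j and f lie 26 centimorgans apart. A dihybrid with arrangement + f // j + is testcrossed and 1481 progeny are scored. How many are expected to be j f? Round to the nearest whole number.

A map distance of 26 centimorgans corresponds to a recombination frequency of 0.260.
The F1 is + f / j +, so j f is a recombinant gamete class with expected frequency r/2 = 0.260/2 = 0.1300.
Expected number = 0.1300 × 1481 = 192.53 ≈ 193.

193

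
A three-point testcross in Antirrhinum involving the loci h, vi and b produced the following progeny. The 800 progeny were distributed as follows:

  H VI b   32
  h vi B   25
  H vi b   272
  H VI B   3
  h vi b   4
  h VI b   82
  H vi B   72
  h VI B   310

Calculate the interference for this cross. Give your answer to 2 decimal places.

The two most frequent reciprocal classes, H vi b and h VI B, are the parental types, so the F1 was H vi b / h VI B.
The two rarest classes, h vi b and H VI B, are the double crossovers. Comparing them with the parentals, only the h allele has switched, so h is the middle locus and the order is b – h – vi.
b–h: (154 + 7)/800 = 0.2013; h–vi: (57 + 7)/800 = 0.0800.
Expected DCO frequency = 0.2013 × 0.0800 ≈ 0.01610; observed = 7/800 ≈ 0.00875.
Coefficient of coincidence = 0.00875/0.01610 ≈ 0.54; interference = 1 − 0.54 = 0.46.

0.46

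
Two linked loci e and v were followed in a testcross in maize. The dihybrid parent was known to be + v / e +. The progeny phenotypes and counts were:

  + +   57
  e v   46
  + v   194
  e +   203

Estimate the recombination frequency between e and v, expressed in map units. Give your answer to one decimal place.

20.6 map units

The recombinant classes are + + and e v: 57 + 46 = 103.
Recombination frequency = 103/500 = 0.2060 ≈ 20.6%, i.e. 20.6 map units.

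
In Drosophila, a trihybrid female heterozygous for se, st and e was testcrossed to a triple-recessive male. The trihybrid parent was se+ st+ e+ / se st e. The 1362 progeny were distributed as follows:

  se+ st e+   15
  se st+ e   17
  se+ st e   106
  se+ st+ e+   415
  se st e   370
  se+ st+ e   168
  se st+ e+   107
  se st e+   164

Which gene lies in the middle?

The two rarest classes, se+ st e+ and se st+ e, are the double crossovers. Comparing them with the parentals, only the st allele has switched, so st is the middle locus and the order is e – st – se.

st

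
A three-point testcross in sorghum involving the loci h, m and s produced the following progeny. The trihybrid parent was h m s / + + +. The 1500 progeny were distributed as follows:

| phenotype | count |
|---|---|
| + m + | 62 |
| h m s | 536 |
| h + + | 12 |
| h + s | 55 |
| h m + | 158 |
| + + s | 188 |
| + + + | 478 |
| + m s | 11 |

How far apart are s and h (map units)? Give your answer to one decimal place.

The two rarest classes, + m s and h + +, are the double crossovers. Comparing them with the parentals, only the h allele has switched, so h is the middle locus and the order is s – h – m.
Crossovers in the s–h interval produce the single-crossover classes h m + and + + s (158 + 188 = 346) plus the double crossovers (23).
RF(s–h) = (346 + 23) / 1500 = 369/1500 = 0.2460 → 24.6 map units.

24.6 map units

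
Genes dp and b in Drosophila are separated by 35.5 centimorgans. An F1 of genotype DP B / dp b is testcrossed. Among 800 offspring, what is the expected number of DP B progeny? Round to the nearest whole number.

258

A map distance of 35.5 centimorgans corresponds to a recombination frequency of 0.355.
The F1 is DP B / dp b, so DP B is a parental gamete class with expected frequency (1 − r)/2 = 0.645/2 = 0.3225.
Expected number = 0.3225 × 800 = 258.00 ≈ 258.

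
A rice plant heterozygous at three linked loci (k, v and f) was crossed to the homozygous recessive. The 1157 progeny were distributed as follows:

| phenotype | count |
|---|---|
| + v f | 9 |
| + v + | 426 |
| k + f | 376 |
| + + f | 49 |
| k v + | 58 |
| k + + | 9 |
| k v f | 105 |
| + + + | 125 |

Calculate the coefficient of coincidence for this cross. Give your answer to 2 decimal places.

0.67

The two most frequent reciprocal classes, + v + and k + f, are the parental types, so the F1 was + v + / k + f.
The two rarest classes, + v f and k + +, are the double crossovers. Comparing them with the parentals, only the f allele has switched, so f is the middle locus and the order is k – f – v.
k–f: (107 + 18)/1157 = 0.1080; f–v: (230 + 18)/1157 = 0.2143.
Expected DCO frequency = 0.1080 × 0.2143 ≈ 0.02314; observed = 18/1157 ≈ 0.01556.
Coefficient of coincidence = 0.01556/0.02314 ≈ 0.67.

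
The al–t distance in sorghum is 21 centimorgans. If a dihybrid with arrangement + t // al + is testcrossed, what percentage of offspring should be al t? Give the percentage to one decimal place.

10.5%

A map distance of 21 centimorgans corresponds to a recombination frequency of 0.210.
The F1 is + t / al +, so al t is a recombinant gamete class with expected frequency r/2 = 0.210/2 = 0.1050.
That is 0.1050 = 10.5% of the progeny.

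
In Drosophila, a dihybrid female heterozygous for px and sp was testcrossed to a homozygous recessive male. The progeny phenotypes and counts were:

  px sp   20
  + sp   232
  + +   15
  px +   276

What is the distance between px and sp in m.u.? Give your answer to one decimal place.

6.4 m.u.

The two most frequent classes, + sp (232) and px + (276), are the parental types, so the F1 was + sp / px +.
The recombinant classes are + + and px sp: 15 + 20 = 35.
Recombination frequency = 35/543 = 0.0645 ≈ 6.4%, i.e. 6.4 m.u.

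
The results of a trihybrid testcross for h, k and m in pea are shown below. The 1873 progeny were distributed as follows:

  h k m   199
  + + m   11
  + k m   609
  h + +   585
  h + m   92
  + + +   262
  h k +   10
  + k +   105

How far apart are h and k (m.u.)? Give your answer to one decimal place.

25.7 m.u.

The two most frequent reciprocal classes, + k m and h + +, are the parental types, so the F1 was + k m / h + +.
The two rarest classes, + + m and h k +, are the double crossovers. Comparing them with the parentals, only the k allele has switched, so k is the middle locus and the order is h – k – m.
Crossovers in the h–k interval produce the single-crossover classes h k m and + + + (199 + 262 = 461) plus the double crossovers (21).
RF(h–k) = (461 + 21) / 1873 = 482/1873 = 0.2573 → 25.7 m.u.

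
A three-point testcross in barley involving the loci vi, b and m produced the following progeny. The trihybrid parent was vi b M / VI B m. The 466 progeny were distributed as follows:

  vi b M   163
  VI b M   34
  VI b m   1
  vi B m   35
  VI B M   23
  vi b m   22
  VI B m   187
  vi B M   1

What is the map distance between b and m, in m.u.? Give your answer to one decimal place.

The two rarest classes, vi B M and VI b m, are the double crossovers. Comparing them with the parentals, only the b allele has switched, so b is the middle locus and the order is vi – b – m.
Crossovers in the b–m interval produce the single-crossover classes vi b m and VI B M (22 + 23 = 45) plus the double crossovers (2).
RF(b–m) = (45 + 2) / 466 = 47/466 = 0.1009 → 10.1 m.u.

10.1 m.u.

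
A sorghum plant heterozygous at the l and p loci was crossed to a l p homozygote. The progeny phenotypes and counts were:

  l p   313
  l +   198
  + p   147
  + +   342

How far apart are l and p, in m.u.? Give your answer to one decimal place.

The two most frequent classes, + + (342) and l p (313), are the parental types, so the F1 was + + / l p.
The recombinant classes are + p and l +: 147 + 198 = 345.
Recombination frequency = 345/1000 = 0.3450 ≈ 34.5%, i.e. 34.5 m.u.

34.5 m.u.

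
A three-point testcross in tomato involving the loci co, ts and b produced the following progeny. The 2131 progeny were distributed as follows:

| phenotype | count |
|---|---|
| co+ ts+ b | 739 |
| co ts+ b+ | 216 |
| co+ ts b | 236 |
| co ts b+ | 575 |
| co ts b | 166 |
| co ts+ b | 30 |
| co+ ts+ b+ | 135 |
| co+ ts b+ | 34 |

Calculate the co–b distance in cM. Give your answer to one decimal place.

The two most frequent reciprocal classes, co+ ts+ b and co ts b+, are the parental types, so the F1 was co+ ts+ b / co ts b+.
The two rarest classes, co ts+ b and co+ ts b+, are the double crossovers. Comparing them with the parentals, only the co allele has switched, so co is the middle locus and the order is ts – co – b.
Crossovers in the co–b interval produce the single-crossover classes co+ ts+ b+ and co ts b (135 + 166 = 301) plus the double crossovers (64).
RF(co–b) = (301 + 64) / 2131 = 365/2131 = 0.1713 → 17.1 cM.

17.1 cM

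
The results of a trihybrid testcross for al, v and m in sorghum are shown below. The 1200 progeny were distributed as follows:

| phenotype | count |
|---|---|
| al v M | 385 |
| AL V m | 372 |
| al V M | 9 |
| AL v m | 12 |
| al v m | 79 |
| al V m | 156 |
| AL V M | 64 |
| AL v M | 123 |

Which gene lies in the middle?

The two most frequent reciprocal classes, AL V m and al v M, are the parental types, so the F1 was AL V m / al v M.
The two rarest classes, AL v m and al V M, are the double crossovers. Comparing them with the parentals, only the v allele has switched, so v is the middle locus and the order is m – v – al.

v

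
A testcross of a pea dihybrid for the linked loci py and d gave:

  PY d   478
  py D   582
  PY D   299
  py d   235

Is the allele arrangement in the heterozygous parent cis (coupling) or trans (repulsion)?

trans

The two most frequent classes are PY d (478) and py D (582); these are the parental (non-recombinant) types.
So the F1 carried PY d on one chromosome and py D on the other — the recessive alleles are on opposite chromosomes (trans / repulsion).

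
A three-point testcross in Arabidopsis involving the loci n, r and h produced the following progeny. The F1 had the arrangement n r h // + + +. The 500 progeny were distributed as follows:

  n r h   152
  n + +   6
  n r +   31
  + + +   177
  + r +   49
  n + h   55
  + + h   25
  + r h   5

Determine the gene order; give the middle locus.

n

The two rarest classes, + r h and n + +, are the double crossovers. Comparing them with the parentals, only the n allele has switched, so n is the middle locus and the order is h – n – r.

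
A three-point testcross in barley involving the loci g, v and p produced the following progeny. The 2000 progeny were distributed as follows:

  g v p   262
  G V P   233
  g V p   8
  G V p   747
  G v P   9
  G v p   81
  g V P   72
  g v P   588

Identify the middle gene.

The two most frequent reciprocal classes, g v P and G V p, are the parental types, so the F1 was g v P / G V p.
The two rarest classes, G v P and g V p, are the double crossovers. Comparing them with the parentals, only the g allele has switched, so g is the middle locus and the order is p – g – v.

g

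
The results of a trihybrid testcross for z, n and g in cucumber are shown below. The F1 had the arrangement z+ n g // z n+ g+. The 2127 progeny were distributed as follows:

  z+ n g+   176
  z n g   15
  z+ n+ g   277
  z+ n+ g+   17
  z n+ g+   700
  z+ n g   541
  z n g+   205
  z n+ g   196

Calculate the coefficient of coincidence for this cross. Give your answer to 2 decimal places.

0.33

The two rarest classes, z n g and z+ n+ g+, are the double crossovers. Comparing them with the parentals, only the z allele has switched, so z is the middle locus and the order is g – z – n.
g–z: (372 + 32)/2127 = 0.1899; z–n: (482 + 32)/2127 = 0.2417.
Expected DCO frequency = 0.1899 × 0.2417 ≈ 0.04590; observed = 32/2127 ≈ 0.01504.
Coefficient of coincidence = 0.01504/0.04590 ≈ 0.33.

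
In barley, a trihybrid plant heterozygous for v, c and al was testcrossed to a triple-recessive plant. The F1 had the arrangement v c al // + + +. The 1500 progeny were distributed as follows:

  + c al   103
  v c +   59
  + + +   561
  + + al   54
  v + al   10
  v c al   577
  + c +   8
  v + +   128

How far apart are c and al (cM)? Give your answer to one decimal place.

8.7 cM

The two rarest classes, v + al and + c +, are the double crossovers. Comparing them with the parentals, only the c allele has switched, so c is the middle locus and the order is v – c – al.
Crossovers in the c–al interval produce the single-crossover classes v c + and + + al (59 + 54 = 113) plus the double crossovers (18).
RF(c–al) = (113 + 18) / 1500 = 131/1500 = 0.0873 → 8.7 cM.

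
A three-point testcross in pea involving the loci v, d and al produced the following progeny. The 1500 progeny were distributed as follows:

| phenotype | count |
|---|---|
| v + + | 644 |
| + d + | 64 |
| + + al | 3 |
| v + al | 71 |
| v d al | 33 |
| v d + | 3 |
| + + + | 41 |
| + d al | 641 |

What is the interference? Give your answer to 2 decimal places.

0.20

The two most frequent reciprocal classes, v + + and + d al, are the parental types, so the F1 was v + + / + d al.
The two rarest classes, v d + and + + al, are the double crossovers. Comparing them with the parentals, only the d allele has switched, so d is the middle locus and the order is v – d – al.
v–d: (74 + 6)/1500 = 0.0533; d–al: (135 + 6)/1500 = 0.0940.
Expected DCO frequency = 0.0533 × 0.0940 ≈ 0.00501; observed = 6/1500 ≈ 0.00400.
Coefficient of coincidence = 0.00400/0.00501 ≈ 0.80; interference = 1 − 0.80 = 0.20.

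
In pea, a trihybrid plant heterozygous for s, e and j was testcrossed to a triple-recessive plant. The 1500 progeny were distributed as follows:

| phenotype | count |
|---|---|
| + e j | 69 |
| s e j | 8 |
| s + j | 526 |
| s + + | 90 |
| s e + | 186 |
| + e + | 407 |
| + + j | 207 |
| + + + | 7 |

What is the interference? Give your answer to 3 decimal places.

0.683

The two most frequent reciprocal classes, s + j and + e +, are the parental types, so the F1 was s + j / + e +.
The two rarest classes, s e j and + + +, are the double crossovers. Comparing them with the parentals, only the e allele has switched, so e is the middle locus and the order is j – e – s.
j–e: (159 + 15)/1500 = 0.1160; e–s: (393 + 15)/1500 = 0.2720.
Expected DCO frequency = 0.1160 × 0.2720 ≈ 0.03155; observed = 15/1500 ≈ 0.01000.
Coefficient of coincidence = 0.01000/0.03155 ≈ 0.317; interference = 1 − 0.317 = 0.683.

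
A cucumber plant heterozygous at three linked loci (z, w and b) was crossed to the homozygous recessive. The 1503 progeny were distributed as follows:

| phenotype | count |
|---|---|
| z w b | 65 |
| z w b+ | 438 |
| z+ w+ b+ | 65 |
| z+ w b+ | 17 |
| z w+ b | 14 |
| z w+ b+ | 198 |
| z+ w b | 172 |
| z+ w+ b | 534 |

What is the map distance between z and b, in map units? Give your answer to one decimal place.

10.7 map units

The two most frequent reciprocal classes, z+ w+ b and z w b+, are the parental types, so the F1 was z+ w+ b / z w b+.
The two rarest classes, z w+ b and z+ w b+, are the double crossovers. Comparing them with the parentals, only the z allele has switched, so z is the middle locus and the order is b – z – w.
Crossovers in the b–z interval produce the single-crossover classes z+ w+ b+ and z w b (65 + 65 = 130) plus the double crossovers (31).
RF(b–z) = (130 + 31) / 1503 = 161/1503 = 0.1071 → 10.7 map units.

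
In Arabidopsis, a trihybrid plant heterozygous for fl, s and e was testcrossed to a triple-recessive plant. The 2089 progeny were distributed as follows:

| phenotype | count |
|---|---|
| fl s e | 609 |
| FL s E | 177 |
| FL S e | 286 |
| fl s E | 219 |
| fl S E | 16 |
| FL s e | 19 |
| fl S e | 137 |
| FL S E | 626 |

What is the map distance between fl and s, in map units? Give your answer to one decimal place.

16.7 map units

The two most frequent reciprocal classes, fl s e and FL S E, are the parental types, so the F1 was fl s e / FL S E.
The two rarest classes, FL s e and fl S E, are the double crossovers. Comparing them with the parentals, only the fl allele has switched, so fl is the middle locus and the order is s – fl – e.
Crossovers in the s–fl interval produce the single-crossover classes fl S e and FL s E (137 + 177 = 314) plus the double crossovers (35).
RF(s–fl) = (314 + 35) / 2089 = 349/2089 = 0.1671 → 16.7 map units.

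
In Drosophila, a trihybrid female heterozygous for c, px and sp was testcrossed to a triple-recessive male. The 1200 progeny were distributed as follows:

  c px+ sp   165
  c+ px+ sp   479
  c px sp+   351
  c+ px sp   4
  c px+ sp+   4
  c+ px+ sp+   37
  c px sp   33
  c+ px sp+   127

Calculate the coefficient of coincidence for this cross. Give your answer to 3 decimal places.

0.410

The two most frequent reciprocal classes, c+ px+ sp and c px sp+, are the parental types, so the F1 was c+ px+ sp / c px sp+.
The two rarest classes, c+ px sp and c px+ sp+, are the double crossovers. Comparing them with the parentals, only the px allele has switched, so px is the middle locus and the order is c – px – sp.
c–px: (292 + 8)/1200 = 0.2500; px–sp: (70 + 8)/1200 = 0.0650.
Expected DCO frequency = 0.2500 × 0.0650 ≈ 0.01625; observed = 8/1200 ≈ 0.00667.
Coefficient of coincidence = 0.00667/0.01625 ≈ 0.410.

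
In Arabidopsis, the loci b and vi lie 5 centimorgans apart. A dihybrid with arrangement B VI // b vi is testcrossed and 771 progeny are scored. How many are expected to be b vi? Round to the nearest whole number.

A map distance of 5 centimorgans corresponds to a recombination frequency of 0.050.
The F1 is B VI / b vi, so b vi is a parental gamete class with expected frequency (1 − r)/2 = 0.950/2 = 0.4750.
Expected number = 0.4750 × 771 = 366.22 ≈ 366.

366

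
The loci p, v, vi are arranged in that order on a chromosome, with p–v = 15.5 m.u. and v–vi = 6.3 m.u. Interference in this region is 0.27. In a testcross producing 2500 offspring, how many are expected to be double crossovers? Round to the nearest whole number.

Map distances give recombination frequencies of 0.155 and 0.063 for the two intervals.
With interference 0.27 (so coincidence = 0.73), expected double-crossover frequency = 0.155 × 0.063 × 0.73 = 0.00713.
Expected number = 0.00713 × 2500 = 17.82 ≈ 18.

18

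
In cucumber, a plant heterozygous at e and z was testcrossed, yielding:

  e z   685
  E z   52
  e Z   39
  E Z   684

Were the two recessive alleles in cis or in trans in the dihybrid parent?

cis

The two most frequent classes are E Z (684) and e z (685); these are the parental (non-recombinant) types.
So the F1 carried E Z on one chromosome and e z on the other — the recessive alleles are on the same chromosome (cis / coupling).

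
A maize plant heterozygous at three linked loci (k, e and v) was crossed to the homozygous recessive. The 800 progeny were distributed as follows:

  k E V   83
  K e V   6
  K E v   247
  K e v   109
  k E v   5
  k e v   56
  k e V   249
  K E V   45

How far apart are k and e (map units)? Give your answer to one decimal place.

The two most frequent reciprocal classes, K E v and k e V, are the parental types, so the F1 was K E v / k e V.
The two rarest classes, k E v and K e V, are the double crossovers. Comparing them with the parentals, only the k allele has switched, so k is the middle locus and the order is e – k – v.
Crossovers in the e–k interval produce the single-crossover classes K e v and k E V (109 + 83 = 192) plus the double crossovers (11).
RF(e–k) = (192 + 11) / 800 = 203/800 = 0.2537 → 25.4 map units.

25.4 map units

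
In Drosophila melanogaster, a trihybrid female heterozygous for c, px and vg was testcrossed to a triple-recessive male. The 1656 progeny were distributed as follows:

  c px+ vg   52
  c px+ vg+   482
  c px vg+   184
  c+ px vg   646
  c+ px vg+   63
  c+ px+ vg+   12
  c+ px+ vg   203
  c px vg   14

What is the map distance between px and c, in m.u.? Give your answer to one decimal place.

24.9 m.u.

The two most frequent reciprocal classes, c+ px vg and c px+ vg+, are the parental types, so the F1 was c+ px vg / c px+ vg+.
The two rarest classes, c px vg and c+ px+ vg+, are the double crossovers. Comparing them with the parentals, only the c allele has switched, so c is the middle locus and the order is px – c – vg.
Crossovers in the px–c interval produce the single-crossover classes c+ px+ vg and c px vg+ (203 + 184 = 387) plus the double crossovers (26).
RF(px–c) = (387 + 26) / 1656 = 413/1656 = 0.2494 → 24.9 m.u.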